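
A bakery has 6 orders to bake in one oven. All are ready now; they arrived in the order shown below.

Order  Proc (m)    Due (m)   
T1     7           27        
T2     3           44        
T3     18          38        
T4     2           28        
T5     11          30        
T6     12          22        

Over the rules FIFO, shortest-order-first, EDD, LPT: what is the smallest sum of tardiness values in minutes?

23

FIFO (arrival order): T1 T2 T3 T4 T5 T6.
T1: 0→7, due 27, tardiness 0
T2: 7→10, due 44, tardiness 0
T3: 10→28, due 38, tardiness 0
T4: 28→30, due 28, tardiness 2
T5: 30→41, due 30, tardiness 11
T6: 41→53, due 22, tardiness 31
Sum = 0+0+0+2+11+31 = 44.
SPT (increasing processing time): T4 T2 T1 T5 T6 T3.
T4: 0→2, due 28, tardiness 0
T2: 2→5, due 44, tardiness 0
T1: 5→12, due 27, tardiness 0
T5: 12→23, due 30, tardiness 0
T6: 23→35, due 22, tardiness 13
T3: 35→53, due 38, tardiness 15
Sum = 0+0+0+0+13+15 = 28.
EDD (increasing due date): T6 T1 T4 T5 T3 T2.
T6: 0→12, due 22, tardiness 0
T1: 12→19, due 27, tardiness 0
T4: 19→21, due 28, tardiness 0
T5: 21→32, due 30, tardiness 2
T3: 32→50, due 38, tardiness 12
T2: 50→53, due 44, tardiness 9
Sum = 0+0+0+2+12+9 = 23.
LPT (decreasing processing time): T3 T6 T5 T1 T2 T4.
T3: 0→18, due 38, tardiness 0
T6: 18→30, due 22, tardiness 8
T5: 30→41, due 30, tardiness 11
T1: 41→48, due 27, tardiness 21
T2: 48→51, due 44, tardiness 7
T4: 51→53, due 28, tardiness 25
Sum = 0+8+11+21+7+25 = 72.
FIFO 44, SPT 28, EDD 23, LPT 72 → minimum 23.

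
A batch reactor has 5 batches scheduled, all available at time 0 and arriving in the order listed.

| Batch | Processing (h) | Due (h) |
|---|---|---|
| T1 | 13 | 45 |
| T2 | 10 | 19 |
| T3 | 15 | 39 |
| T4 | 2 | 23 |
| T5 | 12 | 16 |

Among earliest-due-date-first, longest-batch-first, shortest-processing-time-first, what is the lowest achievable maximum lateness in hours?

EDD (increasing due date): T5 T2 T4 T3 T1.
T5: 0→12, due 16, lateness -4
T2: 12→22, due 19, lateness 3
T4: 22→24, due 23, lateness 1
T3: 24→39, due 39, lateness 0
T1: 39→52, due 45, lateness 7
Maximum = 7.
LPT (decreasing processing time): T3 T1 T5 T2 T4.
T3: 0→15, due 39, lateness -24
T1: 15→28, due 45, lateness -17
T5: 28→40, due 16, lateness 24
T2: 40→50, due 19, lateness 31
T4: 50→52, due 23, lateness 29
Maximum = 31.
SPT (increasing processing time): T4 T2 T5 T1 T3.
T4: 0→2, due 23, lateness -21
T2: 2→12, due 19, lateness -7
T5: 12→24, due 16, lateness 8
T1: 24→37, due 45, lateness -8
T3: 37→52, due 39, lateness 13
Maximum = 13.
EDD 7, LPT 31, SPT 13 → minimum 7.

7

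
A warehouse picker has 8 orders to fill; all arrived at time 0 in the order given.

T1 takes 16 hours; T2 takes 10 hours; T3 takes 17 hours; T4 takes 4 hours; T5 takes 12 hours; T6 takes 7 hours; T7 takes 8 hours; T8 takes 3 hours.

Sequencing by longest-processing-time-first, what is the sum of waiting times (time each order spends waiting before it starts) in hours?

357

LPT (decreasing processing time): T3 T1 T5 T2 T7 T6 T4 T8.
T3: waits 0, runs 0→17
T1: waits 17, runs 17→33
T5: waits 33, runs 33→45
T2: waits 45, runs 45→55
T7: waits 55, runs 55→63
T6: waits 63, runs 63→70
T4: waits 70, runs 70→74
T8: waits 74, runs 74→77
Sum = 0+17+33+45+55+63+70+74 = 357.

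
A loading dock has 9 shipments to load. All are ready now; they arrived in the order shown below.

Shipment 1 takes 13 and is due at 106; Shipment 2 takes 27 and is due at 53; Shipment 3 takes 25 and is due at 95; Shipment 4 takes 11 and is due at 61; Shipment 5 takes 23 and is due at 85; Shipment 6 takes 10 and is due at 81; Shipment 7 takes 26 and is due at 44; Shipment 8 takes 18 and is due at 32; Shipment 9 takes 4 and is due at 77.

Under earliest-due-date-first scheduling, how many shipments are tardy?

EDD (increasing due date): Shipment 8 Shipment 7 Shipment 2 Shipment 4 Shipment 9 Shipment 6 Shipment 5 Shipment 3 Shipment 1.
Shipment 8: 0→18, due 32, tardiness 0
Shipment 7: 18→44, due 44, tardiness 0
Shipment 2: 44→71, due 53, tardiness 18
Shipment 4: 71→82, due 61, tardiness 21
Shipment 9: 82→86, due 77, tardiness 9
Shipment 6: 86→96, due 81, tardiness 15
Shipment 5: 96→119, due 85, tardiness 34
Shipment 3: 119→144, due 95, tardiness 49
Shipment 1: 144→157, due 106, tardiness 51
Late shipments: 7.

7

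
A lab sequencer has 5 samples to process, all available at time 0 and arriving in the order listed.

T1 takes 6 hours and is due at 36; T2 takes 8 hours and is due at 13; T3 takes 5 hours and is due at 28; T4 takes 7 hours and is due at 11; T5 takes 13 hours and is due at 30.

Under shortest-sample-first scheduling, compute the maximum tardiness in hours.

13

SPT (increasing processing time): T3 T1 T4 T2 T5.
T3: 0→5, due 28, tardiness 0
T1: 5→11, due 36, tardiness 0
T4: 11→18, due 11, tardiness 7
T2: 18→26, due 13, tardiness 13
T5: 26→39, due 30, tardiness 9
Maximum = 13.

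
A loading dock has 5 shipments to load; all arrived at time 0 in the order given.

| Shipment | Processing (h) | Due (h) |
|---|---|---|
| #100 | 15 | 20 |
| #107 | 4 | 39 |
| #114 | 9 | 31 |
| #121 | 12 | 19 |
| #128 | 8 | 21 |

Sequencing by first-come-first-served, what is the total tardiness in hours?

FIFO (arrival order): #100 #107 #114 #121 #128.
#100: 0→15, due 20, tardiness 0
#107: 15→19, due 39, tardiness 0
#114: 19→28, due 31, tardiness 0
#121: 28→40, due 19, tardiness 21
#128: 40→48, due 21, tardiness 27
Sum = 0+0+0+21+27 = 48.

48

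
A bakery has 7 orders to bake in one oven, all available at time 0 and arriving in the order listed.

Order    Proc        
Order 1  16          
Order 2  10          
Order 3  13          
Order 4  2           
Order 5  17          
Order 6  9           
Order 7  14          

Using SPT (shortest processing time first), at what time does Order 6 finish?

SPT (increasing processing time): Order 4 Order 6 Order 2 Order 3 Order 7 Order 1 Order 5.
Order 4: 0→2
Order 6: 2→11

11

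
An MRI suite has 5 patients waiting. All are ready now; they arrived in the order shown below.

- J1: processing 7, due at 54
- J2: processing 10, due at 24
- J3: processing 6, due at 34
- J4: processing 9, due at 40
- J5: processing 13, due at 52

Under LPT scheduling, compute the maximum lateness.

LPT (decreasing processing time): J5 J2 J4 J1 J3.
J5: 0→13, due 52, lateness -39
J2: 13→23, due 24, lateness -1
J4: 23→32, due 40, lateness -8
J1: 32→39, due 54, lateness -15
J3: 39→45, due 34, lateness 11
Maximum = 11.

11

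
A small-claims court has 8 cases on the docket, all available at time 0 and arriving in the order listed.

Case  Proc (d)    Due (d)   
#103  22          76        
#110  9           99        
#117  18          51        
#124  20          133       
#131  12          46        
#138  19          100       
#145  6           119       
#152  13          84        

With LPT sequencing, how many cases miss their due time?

4

LPT (decreasing processing time): #103 #124 #138 #117 #152 #131 #110 #145.
#103: 0→22, due 76, tardiness 0
#124: 22→42, due 133, tardiness 0
#138: 42→61, due 100, tardiness 0
#117: 61→79, due 51, tardiness 28
#152: 79→92, due 84, tardiness 8
#131: 92→104, due 46, tardiness 58
#110: 104→113, due 99, tardiness 14
#145: 113→119, due 119, tardiness 0
Late cases: 4.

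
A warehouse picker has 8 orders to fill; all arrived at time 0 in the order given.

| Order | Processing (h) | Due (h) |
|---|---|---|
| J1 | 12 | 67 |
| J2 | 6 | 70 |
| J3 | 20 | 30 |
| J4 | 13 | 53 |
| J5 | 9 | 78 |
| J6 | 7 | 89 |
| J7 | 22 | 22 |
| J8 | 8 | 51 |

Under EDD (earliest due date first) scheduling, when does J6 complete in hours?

97

EDD (increasing due date): J7 J3 J8 J4 J1 J2 J5 J6.
J7: 0→22
J3: 22→42
J8: 42→50
J4: 50→63
J1: 63→75
J2: 75→81
J5: 81→90
J6: 90→97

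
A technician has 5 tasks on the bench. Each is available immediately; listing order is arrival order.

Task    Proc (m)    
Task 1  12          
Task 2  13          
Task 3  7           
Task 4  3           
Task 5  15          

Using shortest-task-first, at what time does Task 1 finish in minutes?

SPT (increasing processing time): Task 4 Task 3 Task 1 Task 2 Task 5.
Task 4: 0→3
Task 3: 3→10
Task 1: 10→22

22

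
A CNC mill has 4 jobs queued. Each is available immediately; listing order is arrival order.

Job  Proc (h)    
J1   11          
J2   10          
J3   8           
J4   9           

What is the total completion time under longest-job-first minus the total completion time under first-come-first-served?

LPT (decreasing processing time): J1 J2 J4 J3.
J1: 0→11
J2: 11→21
J4: 21→30
J3: 30→38
Sum = 11+21+30+38 = 100.
FIFO (arrival order): J1 J2 J3 J4.
J1: 0→11
J2: 11→21
J3: 21→29
J4: 29→38
Sum = 11+21+29+38 = 99.
Difference = 100 − 99 = 1.

1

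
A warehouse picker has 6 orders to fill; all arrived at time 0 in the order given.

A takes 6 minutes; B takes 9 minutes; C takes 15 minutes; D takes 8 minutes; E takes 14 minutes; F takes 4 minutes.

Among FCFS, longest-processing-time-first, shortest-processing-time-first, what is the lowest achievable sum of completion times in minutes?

156

FIFO (arrival order): A B C D E F.
A: 0→6
B: 6→15
C: 15→30
D: 30→38
E: 38→52
F: 52→56
Sum = 6+15+30+38+52+56 = 197.
LPT (decreasing processing time): C E B D A F.
C: 0→15
E: 15→29
B: 29→38
D: 38→46
A: 46→52
F: 52→56
Sum = 15+29+38+46+52+56 = 236.
SPT (increasing processing time): F A D B E C.
F: 0→4
A: 4→10
D: 10→18
B: 18→27
E: 27→41
C: 41→56
Sum = 4+10+18+27+41+56 = 156.
FIFO 197, LPT 236, SPT 156 → minimum 156.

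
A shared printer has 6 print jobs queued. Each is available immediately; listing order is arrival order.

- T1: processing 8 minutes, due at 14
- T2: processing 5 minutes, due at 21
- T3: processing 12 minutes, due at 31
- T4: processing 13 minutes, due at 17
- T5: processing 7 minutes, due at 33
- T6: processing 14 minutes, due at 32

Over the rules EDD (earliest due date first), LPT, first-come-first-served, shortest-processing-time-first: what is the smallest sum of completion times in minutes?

173

EDD (increasing due date): T1 T4 T2 T3 T6 T5.
T1: 0→8
T4: 8→21
T2: 21→26
T3: 26→38
T6: 38→52
T5: 52→59
Sum = 8+21+26+38+52+59 = 204.
LPT (decreasing processing time): T6 T4 T3 T1 T5 T2.
T6: 0→14
T4: 14→27
T3: 27→39
T1: 39→47
T5: 47→54
T2: 54→59
Sum = 14+27+39+47+54+59 = 240.
FIFO (arrival order): T1 T2 T3 T4 T5 T6.
T1: 0→8
T2: 8→13
T3: 13→25
T4: 25→38
T5: 38→45
T6: 45→59
Sum = 8+13+25+38+45+59 = 188.
SPT (increasing processing time): T2 T5 T1 T3 T4 T6.
T2: 0→5
T5: 5→12
T1: 12→20
T3: 20→32
T4: 32→45
T6: 45→59
Sum = 5+12+20+32+45+59 = 173.
EDD 204, LPT 240, FIFO 188, SPT 173 → minimum 173.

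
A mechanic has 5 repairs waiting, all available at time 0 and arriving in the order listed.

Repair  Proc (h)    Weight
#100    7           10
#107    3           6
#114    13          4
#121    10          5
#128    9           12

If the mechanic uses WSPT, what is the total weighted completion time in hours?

WSPT (decreasing weight/processing-time ratio): #107 #100 #128 #121 #114.
#107: finishes 3, weight 6, w·C = 18
#100: finishes 10, weight 10, w·C = 100
#128: finishes 19, weight 12, w·C = 228
#121: finishes 29, weight 5, w·C = 145
#114: finishes 42, weight 4, w·C = 168
Sum = 18+100+228+145+168 = 659.

659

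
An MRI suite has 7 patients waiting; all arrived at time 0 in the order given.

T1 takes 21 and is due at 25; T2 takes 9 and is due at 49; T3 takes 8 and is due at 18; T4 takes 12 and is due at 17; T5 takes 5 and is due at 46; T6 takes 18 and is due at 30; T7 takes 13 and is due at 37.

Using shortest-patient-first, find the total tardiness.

123

SPT (increasing processing time): T5 T3 T2 T4 T7 T6 T1.
T5: 0→5, due 46, tardiness 0
T3: 5→13, due 18, tardiness 0
T2: 13→22, due 49, tardiness 0
T4: 22→34, due 17, tardiness 17
T7: 34→47, due 37, tardiness 10
T6: 47→65, due 30, tardiness 35
T1: 65→86, due 25, tardiness 61
Sum = 0+0+0+17+10+35+61 = 123.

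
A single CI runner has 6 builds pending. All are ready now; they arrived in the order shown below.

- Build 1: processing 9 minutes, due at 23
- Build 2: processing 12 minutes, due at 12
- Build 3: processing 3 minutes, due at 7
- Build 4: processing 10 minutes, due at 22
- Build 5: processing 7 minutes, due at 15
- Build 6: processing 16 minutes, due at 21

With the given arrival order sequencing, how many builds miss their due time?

FIFO (arrival order): Build 1 Build 2 Build 3 Build 4 Build 5 Build 6.
Build 1: 0→9, due 23, tardiness 0
Build 2: 9→21, due 12, tardiness 9
Build 3: 21→24, due 7, tardiness 17
Build 4: 24→34, due 22, tardiness 12
Build 5: 34→41, due 15, tardiness 26
Build 6: 41→57, due 21, tardiness 36
Late builds: 5.

5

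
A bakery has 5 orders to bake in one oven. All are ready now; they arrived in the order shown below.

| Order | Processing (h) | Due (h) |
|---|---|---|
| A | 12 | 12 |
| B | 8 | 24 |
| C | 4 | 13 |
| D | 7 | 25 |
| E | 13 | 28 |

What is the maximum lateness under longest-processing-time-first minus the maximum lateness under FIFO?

LPT (decreasing processing time): E A B D C.
E: 0→13, due 28, lateness -15
A: 13→25, due 12, lateness 13
B: 25→33, due 24, lateness 9
D: 33→40, due 25, lateness 15
C: 40→44, due 13, lateness 31
Maximum = 31.
FIFO (arrival order): A B C D E.
A: 0→12, due 12, lateness 0
B: 12→20, due 24, lateness -4
C: 20→24, due 13, lateness 11
D: 24→31, due 25, lateness 6
E: 31→44, due 28, lateness 16
Maximum = 16.
Difference = 31 − 16 = 15.

15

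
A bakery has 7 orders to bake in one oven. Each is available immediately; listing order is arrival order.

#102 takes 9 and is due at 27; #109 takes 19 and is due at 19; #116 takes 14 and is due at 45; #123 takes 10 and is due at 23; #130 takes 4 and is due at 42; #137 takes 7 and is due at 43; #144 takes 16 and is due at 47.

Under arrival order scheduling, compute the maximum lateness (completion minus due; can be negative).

32

FIFO (arrival order): #102 #109 #116 #123 #130 #137 #144.
#102: 0→9, due 27, lateness -18
#109: 9→28, due 19, lateness 9
#116: 28→42, due 45, lateness -3
#123: 42→52, due 23, lateness 29
#130: 52→56, due 42, lateness 14
#137: 56→63, due 43, lateness 20
#144: 63→79, due 47, lateness 32
Maximum = 32.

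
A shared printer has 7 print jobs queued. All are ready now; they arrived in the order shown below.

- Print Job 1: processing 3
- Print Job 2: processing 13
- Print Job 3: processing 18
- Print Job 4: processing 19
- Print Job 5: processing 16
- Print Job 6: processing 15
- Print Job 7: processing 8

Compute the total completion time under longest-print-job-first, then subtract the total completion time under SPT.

LPT (decreasing processing time): Print Job 4 Print Job 3 Print Job 5 Print Job 6 Print Job 2 Print Job 7 Print Job 1.
Print Job 4: 0→19
Print Job 3: 19→37
Print Job 5: 37→53
Print Job 6: 53→68
Print Job 2: 68→81
Print Job 7: 81→89
Print Job 1: 89→92
Sum = 19+37+53+68+81+89+92 = 439.
SPT (increasing processing time): Print Job 1 Print Job 7 Print Job 2 Print Job 6 Print Job 5 Print Job 3 Print Job 4.
Print Job 1: 0→3
Print Job 7: 3→11
Print Job 2: 11→24
Print Job 6: 24→39
Print Job 5: 39→55
Print Job 3: 55→73
Print Job 4: 73→92
Sum = 3+11+24+39+55+73+92 = 297.
Difference = 439 − 297 = 142.

142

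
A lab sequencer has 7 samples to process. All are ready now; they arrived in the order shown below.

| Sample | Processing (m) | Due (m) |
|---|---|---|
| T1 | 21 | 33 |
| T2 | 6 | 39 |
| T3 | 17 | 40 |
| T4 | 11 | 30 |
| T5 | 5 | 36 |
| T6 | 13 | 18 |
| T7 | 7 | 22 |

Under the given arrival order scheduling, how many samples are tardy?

FIFO (arrival order): T1 T2 T3 T4 T5 T6 T7.
T1: 0→21, due 33, tardiness 0
T2: 21→27, due 39, tardiness 0
T3: 27→44, due 40, tardiness 4
T4: 44→55, due 30, tardiness 25
T5: 55→60, due 36, tardiness 24
T6: 60→73, due 18, tardiness 55
T7: 73→80, due 22, tardiness 58
Late samples: 5.

5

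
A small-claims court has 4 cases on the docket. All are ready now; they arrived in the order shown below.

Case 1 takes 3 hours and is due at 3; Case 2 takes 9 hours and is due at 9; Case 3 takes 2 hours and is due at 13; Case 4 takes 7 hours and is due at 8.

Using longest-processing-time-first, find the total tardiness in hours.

LPT (decreasing processing time): Case 2 Case 4 Case 1 Case 3.
Case 2: 0→9, due 9, tardiness 0
Case 4: 9→16, due 8, tardiness 8
Case 1: 16→19, due 3, tardiness 16
Case 3: 19→21, due 13, tardiness 8
Sum = 0+8+16+8 = 32.

32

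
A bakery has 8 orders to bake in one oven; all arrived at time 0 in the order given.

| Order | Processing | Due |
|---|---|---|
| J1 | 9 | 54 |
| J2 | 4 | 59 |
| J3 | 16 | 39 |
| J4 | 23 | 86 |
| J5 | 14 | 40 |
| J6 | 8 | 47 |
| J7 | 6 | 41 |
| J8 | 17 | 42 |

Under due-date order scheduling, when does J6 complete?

EDD (increasing due date): J3 J5 J7 J8 J6 J1 J2 J4.
J3: 0→16
J5: 16→30
J7: 30→36
J8: 36→53
J6: 53→61

61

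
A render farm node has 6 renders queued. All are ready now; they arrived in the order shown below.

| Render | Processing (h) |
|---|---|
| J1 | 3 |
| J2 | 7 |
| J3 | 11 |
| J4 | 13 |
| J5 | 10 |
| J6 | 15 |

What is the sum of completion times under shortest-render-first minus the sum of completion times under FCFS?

-4

SPT (increasing processing time): J1 J2 J5 J3 J4 J6.
J1: 0→3
J2: 3→10
J5: 10→20
J3: 20→31
J4: 31→44
J6: 44→59
Sum = 3+10+20+31+44+59 = 167.
FIFO (arrival order): J1 J2 J3 J4 J5 J6.
J1: 0→3
J2: 3→10
J3: 10→21
J4: 21→34
J5: 34→44
J6: 44→59
Sum = 3+10+21+34+44+59 = 171.
Difference = 167 − 171 = -4.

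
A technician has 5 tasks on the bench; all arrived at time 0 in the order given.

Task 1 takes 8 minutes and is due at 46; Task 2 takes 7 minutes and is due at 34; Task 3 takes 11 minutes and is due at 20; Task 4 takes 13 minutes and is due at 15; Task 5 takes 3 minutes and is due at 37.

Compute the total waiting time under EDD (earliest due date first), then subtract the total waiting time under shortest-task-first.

42

EDD (increasing due date): Task 4 Task 3 Task 2 Task 5 Task 1.
Task 4: waits 0, runs 0→13
Task 3: waits 13, runs 13→24
Task 2: waits 24, runs 24→31
Task 5: waits 31, runs 31→34
Task 1: waits 34, runs 34→42
Sum = 0+13+24+31+34 = 102.
SPT (increasing processing time): Task 5 Task 2 Task 1 Task 3 Task 4.
Task 5: waits 0, runs 0→3
Task 2: waits 3, runs 3→10
Task 1: waits 10, runs 10→18
Task 3: waits 18, runs 18→29
Task 4: waits 29, runs 29→42
Sum = 0+3+10+18+29 = 60.
Difference = 102 − 60 = 42.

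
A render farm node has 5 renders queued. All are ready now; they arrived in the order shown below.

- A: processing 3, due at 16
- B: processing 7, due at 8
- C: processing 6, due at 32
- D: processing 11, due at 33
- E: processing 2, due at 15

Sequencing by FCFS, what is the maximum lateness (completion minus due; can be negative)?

FIFO (arrival order): A B C D E.
A: 0→3, due 16, lateness -13
B: 3→10, due 8, lateness 2
C: 10→16, due 32, lateness -16
D: 16→27, due 33, lateness -6
E: 27→29, due 15, lateness 14
Maximum = 14.

14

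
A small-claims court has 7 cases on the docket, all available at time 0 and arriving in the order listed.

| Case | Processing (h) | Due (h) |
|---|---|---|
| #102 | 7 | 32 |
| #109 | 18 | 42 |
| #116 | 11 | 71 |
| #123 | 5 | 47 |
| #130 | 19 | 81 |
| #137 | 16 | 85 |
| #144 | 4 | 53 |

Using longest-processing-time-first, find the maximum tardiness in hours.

LPT (decreasing processing time): #130 #109 #137 #116 #102 #123 #144.
#130: 0→19, due 81, tardiness 0
#109: 19→37, due 42, tardiness 0
#137: 37→53, due 85, tardiness 0
#116: 53→64, due 71, tardiness 0
#102: 64→71, due 32, tardiness 39
#123: 71→76, due 47, tardiness 29
#144: 76→80, due 53, tardiness 27
Maximum = 39.

39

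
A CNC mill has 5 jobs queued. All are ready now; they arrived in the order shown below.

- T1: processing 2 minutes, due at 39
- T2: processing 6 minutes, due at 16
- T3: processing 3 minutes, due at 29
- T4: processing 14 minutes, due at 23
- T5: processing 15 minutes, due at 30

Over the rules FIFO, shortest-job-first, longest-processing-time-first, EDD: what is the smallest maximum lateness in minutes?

8

FIFO (arrival order): T1 T2 T3 T4 T5.
T1: 0→2, due 39, lateness -37
T2: 2→8, due 16, lateness -8
T3: 8→11, due 29, lateness -18
T4: 11→25, due 23, lateness 2
T5: 25→40, due 30, lateness 10
Maximum = 10.
SPT (increasing processing time): T1 T3 T2 T4 T5.
T1: 0→2, due 39, lateness -37
T3: 2→5, due 29, lateness -24
T2: 5→11, due 16, lateness -5
T4: 11→25, due 23, lateness 2
T5: 25→40, due 30, lateness 10
Maximum = 10.
LPT (decreasing processing time): T5 T4 T2 T3 T1.
T5: 0→15, due 30, lateness -15
T4: 15→29, due 23, lateness 6
T2: 29→35, due 16, lateness 19
T3: 35→38, due 29, lateness 9
T1: 38→40, due 39, lateness 1
Maximum = 19.
EDD (increasing due date): T2 T4 T3 T5 T1.
T2: 0→6, due 16, lateness -10
T4: 6→20, due 23, lateness -3
T3: 20→23, due 29, lateness -6
T5: 23→38, due 30, lateness 8
T1: 38→40, due 39, lateness 1
Maximum = 8.
FIFO 10, SPT 10, LPT 19, EDD 8 → minimum 8.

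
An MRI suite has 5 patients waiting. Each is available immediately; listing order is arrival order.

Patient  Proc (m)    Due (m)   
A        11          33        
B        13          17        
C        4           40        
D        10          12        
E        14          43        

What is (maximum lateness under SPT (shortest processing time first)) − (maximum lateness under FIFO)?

-5

SPT (increasing processing time): C D A B E.
C: 0→4, due 40, lateness -36
D: 4→14, due 12, lateness 2
A: 14→25, due 33, lateness -8
B: 25→38, due 17, lateness 21
E: 38→52, due 43, lateness 9
Maximum = 21.
FIFO (arrival order): A B C D E.
A: 0→11, due 33, lateness -22
B: 11→24, due 17, lateness 7
C: 24→28, due 40, lateness -12
D: 28→38, due 12, lateness 26
E: 38→52, due 43, lateness 9
Maximum = 26.
Difference = 21 − 26 = -5.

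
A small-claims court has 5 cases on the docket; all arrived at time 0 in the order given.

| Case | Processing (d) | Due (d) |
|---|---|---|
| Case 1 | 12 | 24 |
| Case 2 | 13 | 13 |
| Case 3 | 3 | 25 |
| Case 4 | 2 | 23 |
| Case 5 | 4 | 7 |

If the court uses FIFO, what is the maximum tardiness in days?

FIFO (arrival order): Case 1 Case 2 Case 3 Case 4 Case 5.
Case 1: 0→12, due 24, tardiness 0
Case 2: 12→25, due 13, tardiness 12
Case 3: 25→28, due 25, tardiness 3
Case 4: 28→30, due 23, tardiness 7
Case 5: 30→34, due 7, tardiness 27
Maximum = 27.

27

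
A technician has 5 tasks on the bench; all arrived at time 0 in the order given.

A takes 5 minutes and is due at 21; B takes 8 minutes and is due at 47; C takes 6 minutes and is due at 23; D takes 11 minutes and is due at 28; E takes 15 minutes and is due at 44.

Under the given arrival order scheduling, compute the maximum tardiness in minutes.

2

FIFO (arrival order): A B C D E.
A: 0→5, due 21, tardiness 0
B: 5→13, due 47, tardiness 0
C: 13→19, due 23, tardiness 0
D: 19→30, due 28, tardiness 2
E: 30→45, due 44, tardiness 1
Maximum = 2.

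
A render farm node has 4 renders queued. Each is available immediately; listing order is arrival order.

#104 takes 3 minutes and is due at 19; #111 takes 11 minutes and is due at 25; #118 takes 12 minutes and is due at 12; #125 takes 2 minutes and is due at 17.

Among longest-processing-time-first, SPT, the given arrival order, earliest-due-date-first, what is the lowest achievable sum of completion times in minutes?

LPT (decreasing processing time): #118 #111 #104 #125.
#118: 0→12
#111: 12→23
#104: 23→26
#125: 26→28
Sum = 12+23+26+28 = 89.
SPT (increasing processing time): #125 #104 #111 #118.
#125: 0→2
#104: 2→5
#111: 5→16
#118: 16→28
Sum = 2+5+16+28 = 51.
FIFO (arrival order): #104 #111 #118 #125.
#104: 0→3
#111: 3→14
#118: 14→26
#125: 26→28
Sum = 3+14+26+28 = 71.
EDD (increasing due date): #118 #125 #104 #111.
#118: 0→12
#125: 12→14
#104: 14→17
#111: 17→28
Sum = 12+14+17+28 = 71.
LPT 89, SPT 51, FIFO 71, EDD 71 → minimum 51.

51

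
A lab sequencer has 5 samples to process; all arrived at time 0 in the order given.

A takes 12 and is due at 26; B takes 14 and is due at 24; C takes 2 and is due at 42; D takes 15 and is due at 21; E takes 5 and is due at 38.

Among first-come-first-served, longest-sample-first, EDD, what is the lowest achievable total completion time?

FIFO (arrival order): A B C D E.
A: 0→12
B: 12→26
C: 26→28
D: 28→43
E: 43→48
Sum = 12+26+28+43+48 = 157.
LPT (decreasing processing time): D B A E C.
D: 0→15
B: 15→29
A: 29→41
E: 41→46
C: 46→48
Sum = 15+29+41+46+48 = 179.
EDD (increasing due date): D B A E C.
D: 0→15
B: 15→29
A: 29→41
E: 41→46
C: 46→48
Sum = 15+29+41+46+48 = 179.
FIFO 157, LPT 179, EDD 179 → minimum 157.

157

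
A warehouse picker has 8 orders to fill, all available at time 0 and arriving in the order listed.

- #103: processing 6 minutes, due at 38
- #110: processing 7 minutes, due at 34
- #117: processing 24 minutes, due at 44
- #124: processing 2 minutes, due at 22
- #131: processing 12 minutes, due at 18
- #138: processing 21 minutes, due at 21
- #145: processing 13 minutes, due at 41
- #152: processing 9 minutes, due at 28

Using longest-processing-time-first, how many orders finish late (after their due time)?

7

LPT (decreasing processing time): #117 #138 #145 #131 #152 #110 #103 #124.
#117: 0→24, due 44, tardiness 0
#138: 24→45, due 21, tardiness 24
#145: 45→58, due 41, tardiness 17
#131: 58→70, due 18, tardiness 52
#152: 70→79, due 28, tardiness 51
#110: 79→86, due 34, tardiness 52
#103: 86→92, due 38, tardiness 54
#124: 92→94, due 22, tardiness 72
Late orders: 7.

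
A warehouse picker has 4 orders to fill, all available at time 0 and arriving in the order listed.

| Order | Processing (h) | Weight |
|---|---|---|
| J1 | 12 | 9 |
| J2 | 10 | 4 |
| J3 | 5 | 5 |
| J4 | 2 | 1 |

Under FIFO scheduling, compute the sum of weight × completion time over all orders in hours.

FIFO (arrival order): J1 J2 J3 J4.
J1: finishes 12, weight 9, w·C = 108
J2: finishes 22, weight 4, w·C = 88
J3: finishes 27, weight 5, w·C = 135
J4: finishes 29, weight 1, w·C = 29
Sum = 108+88+135+29 = 360.

360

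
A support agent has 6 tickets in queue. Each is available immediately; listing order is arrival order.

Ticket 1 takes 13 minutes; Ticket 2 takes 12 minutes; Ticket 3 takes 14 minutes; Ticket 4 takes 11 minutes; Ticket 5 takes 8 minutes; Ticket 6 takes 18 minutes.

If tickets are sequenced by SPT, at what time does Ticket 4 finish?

19

SPT (increasing processing time): Ticket 5 Ticket 4 Ticket 2 Ticket 1 Ticket 3 Ticket 6.
Ticket 5: 0→8
Ticket 4: 8→19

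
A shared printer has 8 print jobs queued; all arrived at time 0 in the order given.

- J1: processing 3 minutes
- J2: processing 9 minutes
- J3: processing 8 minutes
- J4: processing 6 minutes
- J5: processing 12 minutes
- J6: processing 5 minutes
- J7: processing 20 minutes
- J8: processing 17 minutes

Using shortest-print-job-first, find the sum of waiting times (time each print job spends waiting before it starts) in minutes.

SPT (increasing processing time): J1 J6 J4 J3 J2 J5 J8 J7.
J1: waits 0, runs 0→3
J6: waits 3, runs 3→8
J4: waits 8, runs 8→14
J3: waits 14, runs 14→22
J2: waits 22, runs 22→31
J5: waits 31, runs 31→43
J8: waits 43, runs 43→60
J7: waits 60, runs 60→80
Sum = 0+3+8+14+22+31+43+60 = 181.

181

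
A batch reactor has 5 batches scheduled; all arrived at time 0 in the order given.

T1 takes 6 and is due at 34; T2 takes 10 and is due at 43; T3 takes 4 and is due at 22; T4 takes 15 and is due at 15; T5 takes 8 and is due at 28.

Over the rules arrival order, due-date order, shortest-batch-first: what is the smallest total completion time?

103

FIFO (arrival order): T1 T2 T3 T4 T5.
T1: 0→6
T2: 6→16
T3: 16→20
T4: 20→35
T5: 35→43
Sum = 6+16+20+35+43 = 120.
EDD (increasing due date): T4 T3 T5 T1 T2.
T4: 0→15
T3: 15→19
T5: 19→27
T1: 27→33
T2: 33→43
Sum = 15+19+27+33+43 = 137.
SPT (increasing processing time): T3 T1 T5 T2 T4.
T3: 0→4
T1: 4→10
T5: 10→18
T2: 18→28
T4: 28→43
Sum = 4+10+18+28+43 = 103.
FIFO 120, EDD 137, SPT 103 → minimum 103.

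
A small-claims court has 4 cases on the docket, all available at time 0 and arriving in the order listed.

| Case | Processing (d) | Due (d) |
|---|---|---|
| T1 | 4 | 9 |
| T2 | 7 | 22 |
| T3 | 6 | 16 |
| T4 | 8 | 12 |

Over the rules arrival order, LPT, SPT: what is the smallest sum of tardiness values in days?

FIFO (arrival order): T1 T2 T3 T4.
T1: 0→4, due 9, tardiness 0
T2: 4→11, due 22, tardiness 0
T3: 11→17, due 16, tardiness 1
T4: 17→25, due 12, tardiness 13
Sum = 0+0+1+13 = 14.
LPT (decreasing processing time): T4 T2 T3 T1.
T4: 0→8, due 12, tardiness 0
T2: 8→15, due 22, tardiness 0
T3: 15→21, due 16, tardiness 5
T1: 21→25, due 9, tardiness 16
Sum = 0+0+5+16 = 21.
SPT (increasing processing time): T1 T3 T2 T4.
T1: 0→4, due 9, tardiness 0
T3: 4→10, due 16, tardiness 0
T2: 10→17, due 22, tardiness 0
T4: 17→25, due 12, tardiness 13
Sum = 0+0+0+13 = 13.
FIFO 14, LPT 21, SPT 13 → minimum 13.

13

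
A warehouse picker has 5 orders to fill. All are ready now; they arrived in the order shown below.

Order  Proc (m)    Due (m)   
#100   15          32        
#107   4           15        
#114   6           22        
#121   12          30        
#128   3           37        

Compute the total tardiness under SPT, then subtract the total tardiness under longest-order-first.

-28

SPT (increasing processing time): #128 #107 #114 #121 #100.
#128: 0→3, due 37, tardiness 0
#107: 3→7, due 15, tardiness 0
#114: 7→13, due 22, tardiness 0
#121: 13→25, due 30, tardiness 0
#100: 25→40, due 32, tardiness 8
Sum = 0+0+0+0+8 = 8.
LPT (decreasing processing time): #100 #121 #114 #107 #128.
#100: 0→15, due 32, tardiness 0
#121: 15→27, due 30, tardiness 0
#114: 27→33, due 22, tardiness 11
#107: 33→37, due 15, tardiness 22
#128: 37→40, due 37, tardiness 3
Sum = 0+0+11+22+3 = 36.
Difference = 8 − 36 = -28.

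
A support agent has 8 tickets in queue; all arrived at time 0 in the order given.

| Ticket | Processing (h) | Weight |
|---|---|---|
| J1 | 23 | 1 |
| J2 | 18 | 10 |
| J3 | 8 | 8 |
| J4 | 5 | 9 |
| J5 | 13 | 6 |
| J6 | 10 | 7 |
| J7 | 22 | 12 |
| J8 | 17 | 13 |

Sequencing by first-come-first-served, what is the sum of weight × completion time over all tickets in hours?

FIFO (arrival order): J1 J2 J3 J4 J5 J6 J7 J8.
J1: finishes 23, weight 1, w·C = 23
J2: finishes 41, weight 10, w·C = 410
J3: finishes 49, weight 8, w·C = 392
J4: finishes 54, weight 9, w·C = 486
J5: finishes 67, weight 6, w·C = 402
J6: finishes 77, weight 7, w·C = 539
J7: finishes 99, weight 12, w·C = 1188
J8: finishes 116, weight 13, w·C = 1508
Sum = 23+410+392+486+402+539+1188+1508 = 4948.

4948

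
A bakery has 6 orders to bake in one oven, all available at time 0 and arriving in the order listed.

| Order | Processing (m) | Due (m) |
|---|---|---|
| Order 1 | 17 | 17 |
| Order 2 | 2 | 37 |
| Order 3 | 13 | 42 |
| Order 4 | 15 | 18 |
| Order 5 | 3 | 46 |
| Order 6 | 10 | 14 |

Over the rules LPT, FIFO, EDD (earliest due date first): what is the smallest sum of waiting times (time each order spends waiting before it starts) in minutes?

165

LPT (decreasing processing time): Order 1 Order 4 Order 3 Order 6 Order 5 Order 2.
Order 1: waits 0, runs 0→17
Order 4: waits 17, runs 17→32
Order 3: waits 32, runs 32→45
Order 6: waits 45, runs 45→55
Order 5: waits 55, runs 55→58
Order 2: waits 58, runs 58→60
Sum = 0+17+32+45+55+58 = 207.
FIFO (arrival order): Order 1 Order 2 Order 3 Order 4 Order 5 Order 6.
Order 1: waits 0, runs 0→17
Order 2: waits 17, runs 17→19
Order 3: waits 19, runs 19→32
Order 4: waits 32, runs 32→47
Order 5: waits 47, runs 47→50
Order 6: waits 50, runs 50→60
Sum = 0+17+19+32+47+50 = 165.
EDD (increasing due date): Order 6 Order 1 Order 4 Order 2 Order 3 Order 5.
Order 6: waits 0, runs 0→10
Order 1: waits 10, runs 10→27
Order 4: waits 27, runs 27→42
Order 2: waits 42, runs 42→44
Order 3: waits 44, runs 44→57
Order 5: waits 57, runs 57→60
Sum = 0+10+27+42+44+57 = 180.
LPT 207, FIFO 165, EDD 180 → minimum 165.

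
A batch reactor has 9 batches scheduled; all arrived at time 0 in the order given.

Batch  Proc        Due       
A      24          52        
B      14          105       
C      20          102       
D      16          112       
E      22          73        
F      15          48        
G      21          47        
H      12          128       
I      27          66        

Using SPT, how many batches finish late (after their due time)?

4

SPT (increasing processing time): H B F D C G E A I.
H: 0→12, due 128, tardiness 0
B: 12→26, due 105, tardiness 0
F: 26→41, due 48, tardiness 0
D: 41→57, due 112, tardiness 0
C: 57→77, due 102, tardiness 0
G: 77→98, due 47, tardiness 51
E: 98→120, due 73, tardiness 47
A: 120→144, due 52, tardiness 92
I: 144→171, due 66, tardiness 105
Late batches: 4.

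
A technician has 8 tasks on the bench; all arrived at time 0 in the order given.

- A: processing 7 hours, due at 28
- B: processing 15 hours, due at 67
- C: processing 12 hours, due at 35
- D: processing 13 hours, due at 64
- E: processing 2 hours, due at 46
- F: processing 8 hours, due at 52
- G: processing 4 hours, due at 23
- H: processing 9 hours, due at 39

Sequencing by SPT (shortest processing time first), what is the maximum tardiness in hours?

7

SPT (increasing processing time): E G A F H C D B.
E: 0→2, due 46, tardiness 0
G: 2→6, due 23, tardiness 0
A: 6→13, due 28, tardiness 0
F: 13→21, due 52, tardiness 0
H: 21→30, due 39, tardiness 0
C: 30→42, due 35, tardiness 7
D: 42→55, due 64, tardiness 0
B: 55→70, due 67, tardiness 3
Maximum = 7.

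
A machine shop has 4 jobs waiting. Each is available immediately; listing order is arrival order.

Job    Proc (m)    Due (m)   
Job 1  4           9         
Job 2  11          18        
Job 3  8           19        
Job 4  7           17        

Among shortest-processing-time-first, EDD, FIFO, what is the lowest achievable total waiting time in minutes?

34

SPT (increasing processing time): Job 1 Job 4 Job 3 Job 2.
Job 1: waits 0, runs 0→4
Job 4: waits 4, runs 4→11
Job 3: waits 11, runs 11→19
Job 2: waits 19, runs 19→30
Sum = 0+4+11+19 = 34.
EDD (increasing due date): Job 1 Job 4 Job 2 Job 3.
Job 1: waits 0, runs 0→4
Job 4: waits 4, runs 4→11
Job 2: waits 11, runs 11→22
Job 3: waits 22, runs 22→30
Sum = 0+4+11+22 = 37.
FIFO (arrival order): Job 1 Job 2 Job 3 Job 4.
Job 1: waits 0, runs 0→4
Job 2: waits 4, runs 4→15
Job 3: waits 15, runs 15→23
Job 4: waits 23, runs 23→30
Sum = 0+4+15+23 = 42.
SPT 34, EDD 37, FIFO 42 → minimum 34.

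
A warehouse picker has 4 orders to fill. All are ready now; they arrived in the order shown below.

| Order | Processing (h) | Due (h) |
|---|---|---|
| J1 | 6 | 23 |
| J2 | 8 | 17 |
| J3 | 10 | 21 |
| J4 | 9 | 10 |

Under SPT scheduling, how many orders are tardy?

2

SPT (increasing processing time): J1 J2 J4 J3.
J1: 0→6, due 23, tardiness 0
J2: 6→14, due 17, tardiness 0
J4: 14→23, due 10, tardiness 13
J3: 23→33, due 21, tardiness 12
Late orders: 2.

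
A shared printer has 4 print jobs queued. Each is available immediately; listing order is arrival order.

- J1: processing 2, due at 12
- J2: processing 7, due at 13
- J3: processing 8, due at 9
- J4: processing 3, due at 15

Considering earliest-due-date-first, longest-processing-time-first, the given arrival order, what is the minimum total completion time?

EDD (increasing due date): J3 J1 J2 J4.
J3: 0→8
J1: 8→10
J2: 10→17
J4: 17→20
Sum = 8+10+17+20 = 55.
LPT (decreasing processing time): J3 J2 J4 J1.
J3: 0→8
J2: 8→15
J4: 15→18
J1: 18→20
Sum = 8+15+18+20 = 61.
FIFO (arrival order): J1 J2 J3 J4.
J1: 0→2
J2: 2→9
J3: 9→17
J4: 17→20
Sum = 2+9+17+20 = 48.
EDD 55, LPT 61, FIFO 48 → minimum 48.

48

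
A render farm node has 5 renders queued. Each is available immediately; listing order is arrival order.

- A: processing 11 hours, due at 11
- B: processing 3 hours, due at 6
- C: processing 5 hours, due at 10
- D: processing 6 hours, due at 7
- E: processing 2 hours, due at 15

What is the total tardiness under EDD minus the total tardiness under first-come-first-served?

-15

EDD (increasing due date): B D C A E.
B: 0→3, due 6, tardiness 0
D: 3→9, due 7, tardiness 2
C: 9→14, due 10, tardiness 4
A: 14→25, due 11, tardiness 14
E: 25→27, due 15, tardiness 12
Sum = 0+2+4+14+12 = 32.
FIFO (arrival order): A B C D E.
A: 0→11, due 11, tardiness 0
B: 11→14, due 6, tardiness 8
C: 14→19, due 10, tardiness 9
D: 19→25, due 7, tardiness 18
E: 25→27, due 15, tardiness 12
Sum = 0+8+9+18+12 = 47.
Difference = 32 − 47 = -15.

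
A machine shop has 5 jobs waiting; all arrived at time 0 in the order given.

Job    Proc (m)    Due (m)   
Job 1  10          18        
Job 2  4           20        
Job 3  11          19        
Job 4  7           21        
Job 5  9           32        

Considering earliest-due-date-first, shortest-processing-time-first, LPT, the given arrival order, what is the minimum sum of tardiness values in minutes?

26

EDD (increasing due date): Job 1 Job 3 Job 2 Job 4 Job 5.
Job 1: 0→10, due 18, tardiness 0
Job 3: 10→21, due 19, tardiness 2
Job 2: 21→25, due 20, tardiness 5
Job 4: 25→32, due 21, tardiness 11
Job 5: 32→41, due 32, tardiness 9
Sum = 0+2+5+11+9 = 27.
SPT (increasing processing time): Job 2 Job 4 Job 5 Job 1 Job 3.
Job 2: 0→4, due 20, tardiness 0
Job 4: 4→11, due 21, tardiness 0
Job 5: 11→20, due 32, tardiness 0
Job 1: 20→30, due 18, tardiness 12
Job 3: 30→41, due 19, tardiness 22
Sum = 0+0+0+12+22 = 34.
LPT (decreasing processing time): Job 3 Job 1 Job 5 Job 4 Job 2.
Job 3: 0→11, due 19, tardiness 0
Job 1: 11→21, due 18, tardiness 3
Job 5: 21→30, due 32, tardiness 0
Job 4: 30→37, due 21, tardiness 16
Job 2: 37→41, due 20, tardiness 21
Sum = 0+3+0+16+21 = 40.
FIFO (arrival order): Job 1 Job 2 Job 3 Job 4 Job 5.
Job 1: 0→10, due 18, tardiness 0
Job 2: 10→14, due 20, tardiness 0
Job 3: 14→25, due 19, tardiness 6
Job 4: 25→32, due 21, tardiness 11
Job 5: 32→41, due 32, tardiness 9
Sum = 0+0+6+11+9 = 26.
EDD 27, SPT 34, LPT 40, FIFO 26 → minimum 26.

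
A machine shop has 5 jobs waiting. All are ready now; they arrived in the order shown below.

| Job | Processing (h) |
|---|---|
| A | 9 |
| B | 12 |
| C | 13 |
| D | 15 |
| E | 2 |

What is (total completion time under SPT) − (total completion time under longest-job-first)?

SPT (increasing processing time): E A B C D.
E: 0→2
A: 2→11
B: 11→23
C: 23→36
D: 36→51
Sum = 2+11+23+36+51 = 123.
LPT (decreasing processing time): D C B A E.
D: 0→15
C: 15→28
B: 28→40
A: 40→49
E: 49→51
Sum = 15+28+40+49+51 = 183.
Difference = 123 − 183 = -60.

-60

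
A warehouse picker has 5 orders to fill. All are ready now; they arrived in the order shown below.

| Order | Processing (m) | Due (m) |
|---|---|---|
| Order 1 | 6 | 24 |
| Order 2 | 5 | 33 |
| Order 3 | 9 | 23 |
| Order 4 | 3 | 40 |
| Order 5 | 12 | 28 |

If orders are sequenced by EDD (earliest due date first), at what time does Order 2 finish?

EDD (increasing due date): Order 3 Order 1 Order 5 Order 2 Order 4.
Order 3: 0→9
Order 1: 9→15
Order 5: 15→27
Order 2: 27→32

32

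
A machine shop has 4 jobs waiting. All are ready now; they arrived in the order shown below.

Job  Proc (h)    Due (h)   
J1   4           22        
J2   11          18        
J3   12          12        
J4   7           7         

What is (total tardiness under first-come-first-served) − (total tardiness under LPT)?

2

FIFO (arrival order): J1 J2 J3 J4.
J1: 0→4, due 22, tardiness 0
J2: 4→15, due 18, tardiness 0
J3: 15→27, due 12, tardiness 15
J4: 27→34, due 7, tardiness 27
Sum = 0+0+15+27 = 42.
LPT (decreasing processing time): J3 J2 J4 J1.
J3: 0→12, due 12, tardiness 0
J2: 12→23, due 18, tardiness 5
J4: 23→30, due 7, tardiness 23
J1: 30→34, due 22, tardiness 12
Sum = 0+5+23+12 = 40.
Difference = 42 − 40 = 2.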